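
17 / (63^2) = 17 / 3969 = 0.00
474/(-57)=-158/19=-8.32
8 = 8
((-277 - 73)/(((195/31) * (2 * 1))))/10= -217/78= -2.78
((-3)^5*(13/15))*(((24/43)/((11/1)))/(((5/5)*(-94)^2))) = -6318/5224285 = -0.00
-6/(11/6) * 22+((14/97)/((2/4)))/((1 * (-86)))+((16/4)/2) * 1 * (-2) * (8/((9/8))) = -3770710/37539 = -100.45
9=9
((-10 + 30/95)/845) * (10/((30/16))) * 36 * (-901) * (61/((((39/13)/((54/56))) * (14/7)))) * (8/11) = 17474959872/1236235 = 14135.63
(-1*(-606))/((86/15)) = 4545/43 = 105.70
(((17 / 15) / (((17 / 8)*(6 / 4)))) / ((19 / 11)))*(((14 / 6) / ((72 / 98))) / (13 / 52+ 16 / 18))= 60368 / 105165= 0.57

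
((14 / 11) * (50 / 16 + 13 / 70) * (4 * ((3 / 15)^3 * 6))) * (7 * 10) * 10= 155736 / 275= 566.31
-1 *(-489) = 489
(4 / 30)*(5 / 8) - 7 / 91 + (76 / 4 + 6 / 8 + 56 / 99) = 52309 / 2574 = 20.32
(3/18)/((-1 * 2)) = -1/12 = -0.08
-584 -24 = -608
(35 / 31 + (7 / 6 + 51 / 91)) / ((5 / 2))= 48343 / 42315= 1.14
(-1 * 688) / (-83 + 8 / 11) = 7568 / 905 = 8.36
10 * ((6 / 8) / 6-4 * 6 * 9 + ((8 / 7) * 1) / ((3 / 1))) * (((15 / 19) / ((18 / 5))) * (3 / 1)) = -4525375 / 3192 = -1417.72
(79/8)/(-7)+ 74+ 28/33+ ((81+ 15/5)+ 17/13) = 3813701/24024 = 158.75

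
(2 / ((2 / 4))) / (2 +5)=4 / 7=0.57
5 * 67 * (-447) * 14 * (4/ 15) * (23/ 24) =-535754.33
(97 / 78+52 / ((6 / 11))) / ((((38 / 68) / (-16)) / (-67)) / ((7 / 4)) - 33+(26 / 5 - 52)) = -400404060 / 330846373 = -1.21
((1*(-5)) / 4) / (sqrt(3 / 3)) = -5 / 4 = -1.25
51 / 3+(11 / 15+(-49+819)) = 11816 / 15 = 787.73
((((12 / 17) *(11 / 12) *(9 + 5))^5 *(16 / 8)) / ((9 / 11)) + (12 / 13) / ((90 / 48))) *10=247725703886272 / 166123269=1491216.16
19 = 19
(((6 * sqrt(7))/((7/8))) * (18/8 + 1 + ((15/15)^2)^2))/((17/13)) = 156 * sqrt(7)/7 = 58.96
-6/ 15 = -2/ 5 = -0.40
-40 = -40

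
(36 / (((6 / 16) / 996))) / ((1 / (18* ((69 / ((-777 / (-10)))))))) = 395850240 / 259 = 1528379.31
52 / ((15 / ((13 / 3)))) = 676 / 45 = 15.02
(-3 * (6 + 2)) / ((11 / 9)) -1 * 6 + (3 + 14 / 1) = -95 / 11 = -8.64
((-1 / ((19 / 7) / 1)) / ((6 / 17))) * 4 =-238 / 57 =-4.18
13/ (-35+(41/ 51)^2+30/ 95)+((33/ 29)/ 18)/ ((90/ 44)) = -462328697/ 1317099960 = -0.35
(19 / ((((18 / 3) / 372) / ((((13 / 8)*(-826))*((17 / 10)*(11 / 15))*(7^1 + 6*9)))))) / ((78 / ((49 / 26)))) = -135966797351 / 46800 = -2905273.45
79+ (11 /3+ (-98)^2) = 29060 /3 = 9686.67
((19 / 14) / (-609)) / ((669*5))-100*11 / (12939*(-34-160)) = 5220620641 / 11931433988670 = 0.00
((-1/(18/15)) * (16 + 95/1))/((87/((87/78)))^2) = -185/12168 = -0.02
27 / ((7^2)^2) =27 / 2401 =0.01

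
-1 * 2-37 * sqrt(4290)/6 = -37 * sqrt(4290)/6-2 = -405.90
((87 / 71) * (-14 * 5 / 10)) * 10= -6090 / 71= -85.77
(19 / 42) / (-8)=-19 / 336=-0.06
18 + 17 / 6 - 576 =-3331 / 6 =-555.17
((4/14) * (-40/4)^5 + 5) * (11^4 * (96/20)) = -14052900312/7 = -2007557187.43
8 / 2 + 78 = 82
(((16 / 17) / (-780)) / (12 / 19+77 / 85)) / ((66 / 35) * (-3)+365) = -2660 / 1217918949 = -0.00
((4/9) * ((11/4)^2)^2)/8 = 14641/4608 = 3.18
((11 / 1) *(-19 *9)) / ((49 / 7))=-1881 / 7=-268.71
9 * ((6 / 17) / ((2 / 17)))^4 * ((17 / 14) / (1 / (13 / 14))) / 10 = 161109 / 1960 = 82.20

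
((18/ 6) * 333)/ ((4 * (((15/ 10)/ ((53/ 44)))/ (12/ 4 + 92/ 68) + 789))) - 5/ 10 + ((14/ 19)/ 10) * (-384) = -223330793/ 7842136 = -28.48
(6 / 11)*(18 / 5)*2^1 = 216 / 55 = 3.93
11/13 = 0.85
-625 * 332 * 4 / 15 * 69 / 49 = -3818000 / 49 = -77918.37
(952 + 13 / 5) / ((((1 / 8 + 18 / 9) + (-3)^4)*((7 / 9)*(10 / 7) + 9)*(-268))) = -85914 / 20272525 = -0.00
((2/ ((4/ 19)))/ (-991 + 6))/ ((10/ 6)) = -57/ 9850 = -0.01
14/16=7/8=0.88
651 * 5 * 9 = 29295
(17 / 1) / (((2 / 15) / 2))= 255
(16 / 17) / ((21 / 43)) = 688 / 357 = 1.93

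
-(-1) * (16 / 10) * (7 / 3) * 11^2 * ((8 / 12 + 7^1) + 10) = 359128 / 45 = 7980.62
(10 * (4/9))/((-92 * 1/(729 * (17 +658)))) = -546750/23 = -23771.74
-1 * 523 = -523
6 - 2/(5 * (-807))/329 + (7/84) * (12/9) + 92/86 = 1229721653/171249435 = 7.18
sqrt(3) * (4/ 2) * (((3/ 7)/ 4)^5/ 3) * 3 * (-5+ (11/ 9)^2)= -213 * sqrt(3)/ 2151296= -0.00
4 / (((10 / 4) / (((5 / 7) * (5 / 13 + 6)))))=664 / 91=7.30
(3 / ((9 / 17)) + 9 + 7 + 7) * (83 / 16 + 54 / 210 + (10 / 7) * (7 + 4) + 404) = 3412609 / 280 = 12187.89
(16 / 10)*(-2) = -16 / 5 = -3.20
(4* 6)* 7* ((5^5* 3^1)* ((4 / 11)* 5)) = 31500000 / 11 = 2863636.36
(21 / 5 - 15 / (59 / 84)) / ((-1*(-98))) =-723 / 4130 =-0.18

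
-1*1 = -1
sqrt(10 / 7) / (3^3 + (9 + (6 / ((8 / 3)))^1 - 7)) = 4*sqrt(70) / 875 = 0.04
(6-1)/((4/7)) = 35/4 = 8.75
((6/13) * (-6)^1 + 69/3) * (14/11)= 3682/143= 25.75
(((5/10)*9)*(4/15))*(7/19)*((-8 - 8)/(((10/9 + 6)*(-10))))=0.10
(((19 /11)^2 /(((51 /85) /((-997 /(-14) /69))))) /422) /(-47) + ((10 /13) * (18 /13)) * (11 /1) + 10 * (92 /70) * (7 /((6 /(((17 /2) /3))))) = 55.16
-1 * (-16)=16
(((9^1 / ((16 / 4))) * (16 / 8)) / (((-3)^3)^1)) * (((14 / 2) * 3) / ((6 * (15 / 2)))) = -0.08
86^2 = 7396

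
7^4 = 2401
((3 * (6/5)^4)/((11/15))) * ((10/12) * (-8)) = -56.55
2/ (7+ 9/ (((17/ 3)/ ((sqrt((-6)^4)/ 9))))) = 34/ 227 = 0.15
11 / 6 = 1.83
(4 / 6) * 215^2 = 92450 / 3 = 30816.67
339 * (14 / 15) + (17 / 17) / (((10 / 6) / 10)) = 1612 / 5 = 322.40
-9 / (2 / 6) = -27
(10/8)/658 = 5/2632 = 0.00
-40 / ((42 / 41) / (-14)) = 1640 / 3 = 546.67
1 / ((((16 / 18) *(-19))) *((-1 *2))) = 9 / 304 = 0.03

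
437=437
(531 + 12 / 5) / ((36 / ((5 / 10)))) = 889 / 120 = 7.41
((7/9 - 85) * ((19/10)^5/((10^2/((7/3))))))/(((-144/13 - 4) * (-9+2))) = -12199739773/26460000000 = -0.46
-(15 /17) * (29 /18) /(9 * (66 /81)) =-145 /748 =-0.19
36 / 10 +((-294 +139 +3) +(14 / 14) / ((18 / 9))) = -147.90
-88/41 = -2.15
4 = 4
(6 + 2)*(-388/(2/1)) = -1552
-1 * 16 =-16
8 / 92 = 2 / 23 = 0.09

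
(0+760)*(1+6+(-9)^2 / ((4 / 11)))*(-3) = -523830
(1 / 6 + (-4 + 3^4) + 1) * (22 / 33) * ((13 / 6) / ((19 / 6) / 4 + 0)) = 24388 / 171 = 142.62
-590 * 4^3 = -37760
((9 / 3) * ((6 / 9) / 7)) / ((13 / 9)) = 18 / 91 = 0.20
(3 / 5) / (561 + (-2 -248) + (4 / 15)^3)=2025 / 1049689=0.00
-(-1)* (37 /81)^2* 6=2738 /2187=1.25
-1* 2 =-2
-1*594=-594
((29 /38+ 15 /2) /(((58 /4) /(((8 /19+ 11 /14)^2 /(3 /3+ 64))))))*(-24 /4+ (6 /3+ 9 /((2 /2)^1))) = 16177437 /253412614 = 0.06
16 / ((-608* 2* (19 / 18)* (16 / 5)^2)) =-225 / 184832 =-0.00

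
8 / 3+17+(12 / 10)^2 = 1583 / 75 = 21.11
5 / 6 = 0.83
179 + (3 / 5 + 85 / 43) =39039 / 215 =181.58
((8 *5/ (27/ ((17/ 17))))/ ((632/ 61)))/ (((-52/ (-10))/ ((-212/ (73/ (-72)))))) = 1293200/ 224913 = 5.75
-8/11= -0.73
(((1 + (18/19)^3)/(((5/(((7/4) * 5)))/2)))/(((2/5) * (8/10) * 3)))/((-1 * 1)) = -2220925/329232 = -6.75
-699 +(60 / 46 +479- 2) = -5076 / 23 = -220.70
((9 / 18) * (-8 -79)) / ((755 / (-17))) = 1479 / 1510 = 0.98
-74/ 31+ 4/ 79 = -5722/ 2449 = -2.34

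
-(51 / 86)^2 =-0.35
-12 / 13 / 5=-12 / 65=-0.18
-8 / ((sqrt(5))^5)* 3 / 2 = -12* sqrt(5) / 125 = -0.21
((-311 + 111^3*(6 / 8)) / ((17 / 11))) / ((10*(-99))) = -4101649 / 6120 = -670.20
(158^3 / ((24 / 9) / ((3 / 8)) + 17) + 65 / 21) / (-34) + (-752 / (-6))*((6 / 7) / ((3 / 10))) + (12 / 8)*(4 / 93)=-32856977 / 7378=-4453.37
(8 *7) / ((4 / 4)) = 56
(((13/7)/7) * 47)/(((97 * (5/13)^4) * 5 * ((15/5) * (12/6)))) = 17450771/89118750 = 0.20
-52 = -52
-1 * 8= -8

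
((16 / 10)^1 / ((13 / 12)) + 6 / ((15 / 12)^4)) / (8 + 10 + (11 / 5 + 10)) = 0.13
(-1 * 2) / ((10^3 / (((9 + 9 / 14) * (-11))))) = 297 / 1400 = 0.21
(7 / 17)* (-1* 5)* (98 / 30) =-343 / 51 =-6.73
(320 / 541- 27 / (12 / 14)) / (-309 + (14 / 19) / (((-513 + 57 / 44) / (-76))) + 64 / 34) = 12800475465 / 127144659014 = 0.10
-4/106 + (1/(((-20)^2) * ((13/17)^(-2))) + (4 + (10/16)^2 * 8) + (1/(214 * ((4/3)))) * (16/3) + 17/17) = 5314960349/655567600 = 8.11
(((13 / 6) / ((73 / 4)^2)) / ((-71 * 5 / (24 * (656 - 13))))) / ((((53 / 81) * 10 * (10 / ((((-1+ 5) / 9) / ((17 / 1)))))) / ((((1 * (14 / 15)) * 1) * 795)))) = -67406976 / 804012875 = -0.08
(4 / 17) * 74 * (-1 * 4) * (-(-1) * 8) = -9472 / 17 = -557.18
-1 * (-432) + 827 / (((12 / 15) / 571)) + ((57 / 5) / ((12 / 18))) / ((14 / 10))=16540033 / 28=590715.46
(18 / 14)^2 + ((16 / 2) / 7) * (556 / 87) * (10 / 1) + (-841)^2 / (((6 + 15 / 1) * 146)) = 63355155 / 207466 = 305.38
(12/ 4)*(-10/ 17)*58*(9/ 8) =-3915/ 34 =-115.15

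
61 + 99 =160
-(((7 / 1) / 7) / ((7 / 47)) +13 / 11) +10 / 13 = -7134 / 1001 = -7.13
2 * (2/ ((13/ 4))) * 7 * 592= 66304/ 13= 5100.31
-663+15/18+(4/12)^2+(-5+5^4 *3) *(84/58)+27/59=63033587/30798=2046.68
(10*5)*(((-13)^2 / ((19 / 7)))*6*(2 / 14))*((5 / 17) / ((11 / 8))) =2028000 / 3553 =570.79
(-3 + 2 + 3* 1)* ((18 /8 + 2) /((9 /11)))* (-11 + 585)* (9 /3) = 53669 /3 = 17889.67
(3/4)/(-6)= -1/8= -0.12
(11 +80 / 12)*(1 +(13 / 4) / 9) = 24.05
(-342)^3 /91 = -40001688 /91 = -439578.99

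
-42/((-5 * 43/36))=1512/215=7.03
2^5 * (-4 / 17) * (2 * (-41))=10496 / 17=617.41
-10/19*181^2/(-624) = 163805/5928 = 27.63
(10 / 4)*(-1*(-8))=20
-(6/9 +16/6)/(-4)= 5/6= 0.83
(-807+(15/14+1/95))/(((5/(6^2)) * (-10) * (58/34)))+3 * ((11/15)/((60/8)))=492413059/1446375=340.45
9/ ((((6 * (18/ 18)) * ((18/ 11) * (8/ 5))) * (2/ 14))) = 385/ 96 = 4.01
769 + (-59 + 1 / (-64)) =45439 / 64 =709.98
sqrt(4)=2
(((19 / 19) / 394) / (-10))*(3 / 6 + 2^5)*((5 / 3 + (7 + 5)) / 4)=-533 / 18912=-0.03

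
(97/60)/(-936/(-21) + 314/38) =12901/421620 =0.03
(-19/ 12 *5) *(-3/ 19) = 5/ 4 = 1.25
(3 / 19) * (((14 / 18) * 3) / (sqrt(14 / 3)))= sqrt(42) / 38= 0.17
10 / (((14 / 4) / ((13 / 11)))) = 260 / 77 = 3.38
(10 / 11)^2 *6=600 / 121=4.96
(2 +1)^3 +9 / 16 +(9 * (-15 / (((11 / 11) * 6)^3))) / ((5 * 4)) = 881 / 32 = 27.53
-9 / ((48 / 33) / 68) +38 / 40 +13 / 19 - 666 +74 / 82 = -4223011 / 3895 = -1084.21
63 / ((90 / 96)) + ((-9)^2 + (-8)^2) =1061 / 5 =212.20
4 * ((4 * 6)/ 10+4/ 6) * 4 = 736/ 15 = 49.07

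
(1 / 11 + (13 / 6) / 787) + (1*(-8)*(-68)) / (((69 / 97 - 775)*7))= -5386489 / 803179146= -0.01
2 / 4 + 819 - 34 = 1571 / 2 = 785.50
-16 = -16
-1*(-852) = 852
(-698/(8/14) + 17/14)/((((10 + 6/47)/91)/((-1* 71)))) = 778488.45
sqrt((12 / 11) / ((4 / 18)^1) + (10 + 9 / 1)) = sqrt(2893) / 11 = 4.89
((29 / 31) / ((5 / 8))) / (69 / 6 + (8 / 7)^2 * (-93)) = -0.01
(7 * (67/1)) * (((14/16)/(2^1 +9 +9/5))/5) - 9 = -1325/512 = -2.59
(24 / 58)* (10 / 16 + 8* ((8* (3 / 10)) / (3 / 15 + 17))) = 1797 / 2494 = 0.72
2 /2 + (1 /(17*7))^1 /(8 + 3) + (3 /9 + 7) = 32728 /3927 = 8.33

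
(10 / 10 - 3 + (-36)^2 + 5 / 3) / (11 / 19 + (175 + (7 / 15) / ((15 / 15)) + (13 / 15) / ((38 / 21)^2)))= 28064140 / 3818881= 7.35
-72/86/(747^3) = -4/1991534121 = -0.00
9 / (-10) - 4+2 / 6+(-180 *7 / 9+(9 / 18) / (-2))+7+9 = -7729 / 60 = -128.82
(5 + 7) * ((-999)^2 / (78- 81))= -3992004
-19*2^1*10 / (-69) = 380 / 69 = 5.51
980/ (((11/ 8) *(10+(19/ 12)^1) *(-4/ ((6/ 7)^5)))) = -3732480/ 524447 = -7.12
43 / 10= 4.30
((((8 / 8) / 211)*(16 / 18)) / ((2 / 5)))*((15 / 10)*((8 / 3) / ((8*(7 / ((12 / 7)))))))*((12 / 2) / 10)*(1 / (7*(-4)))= -2 / 72373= -0.00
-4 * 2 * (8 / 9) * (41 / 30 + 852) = -819232 / 135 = -6068.39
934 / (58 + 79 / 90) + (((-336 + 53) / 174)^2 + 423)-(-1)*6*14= 84308681839 / 160432524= 525.51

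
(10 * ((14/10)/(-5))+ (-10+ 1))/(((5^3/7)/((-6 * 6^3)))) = 856.40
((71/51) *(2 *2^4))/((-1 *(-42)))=1136/1071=1.06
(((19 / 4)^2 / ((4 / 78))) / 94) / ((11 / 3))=42237 / 33088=1.28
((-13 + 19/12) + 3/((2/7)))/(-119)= 11/1428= 0.01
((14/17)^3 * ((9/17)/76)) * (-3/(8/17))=-0.02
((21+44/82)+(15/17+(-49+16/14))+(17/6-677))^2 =419439943734289/856967076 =489446.98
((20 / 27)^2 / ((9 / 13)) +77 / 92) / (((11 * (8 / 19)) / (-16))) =-18688343 / 3319866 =-5.63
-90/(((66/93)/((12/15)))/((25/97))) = -27900/1067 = -26.15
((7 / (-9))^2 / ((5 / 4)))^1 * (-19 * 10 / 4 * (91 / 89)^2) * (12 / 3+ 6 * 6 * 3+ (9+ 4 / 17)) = -3531001838 / 1211913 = -2913.58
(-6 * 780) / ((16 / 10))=-2925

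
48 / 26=24 / 13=1.85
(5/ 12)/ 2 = 5/ 24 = 0.21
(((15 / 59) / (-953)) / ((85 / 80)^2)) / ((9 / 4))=-5120 / 48748809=-0.00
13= 13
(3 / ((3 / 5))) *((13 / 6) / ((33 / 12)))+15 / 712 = 93055 / 23496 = 3.96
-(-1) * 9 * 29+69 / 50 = 13119 / 50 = 262.38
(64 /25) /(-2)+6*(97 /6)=2393 /25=95.72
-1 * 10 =-10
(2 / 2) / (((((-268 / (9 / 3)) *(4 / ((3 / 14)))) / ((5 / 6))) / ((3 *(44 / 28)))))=-495 / 210112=-0.00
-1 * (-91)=91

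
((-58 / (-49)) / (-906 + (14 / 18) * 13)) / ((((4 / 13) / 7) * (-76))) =3393 / 8579032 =0.00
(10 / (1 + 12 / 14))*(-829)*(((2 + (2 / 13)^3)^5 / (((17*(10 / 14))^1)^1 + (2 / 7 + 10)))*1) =-671430092319546646918720 / 104470407641759235037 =-6426.99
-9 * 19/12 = -57/4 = -14.25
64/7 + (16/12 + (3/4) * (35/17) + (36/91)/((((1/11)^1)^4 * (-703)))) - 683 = -1266305515/1864356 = -679.22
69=69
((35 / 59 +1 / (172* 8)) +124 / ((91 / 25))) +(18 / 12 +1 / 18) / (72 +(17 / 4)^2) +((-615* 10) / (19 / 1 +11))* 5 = -94884467910943 / 95811651936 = -990.32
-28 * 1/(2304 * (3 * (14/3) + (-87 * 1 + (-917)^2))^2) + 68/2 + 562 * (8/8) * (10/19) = 2551613014848208763/7737096597848064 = 329.79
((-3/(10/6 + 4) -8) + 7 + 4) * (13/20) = 273/170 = 1.61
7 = 7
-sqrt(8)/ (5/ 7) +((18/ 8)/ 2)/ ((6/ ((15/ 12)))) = 15/ 64-14 * sqrt(2)/ 5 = -3.73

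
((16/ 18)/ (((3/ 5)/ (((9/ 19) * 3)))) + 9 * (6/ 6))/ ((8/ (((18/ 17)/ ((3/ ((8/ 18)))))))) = 211/ 969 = 0.22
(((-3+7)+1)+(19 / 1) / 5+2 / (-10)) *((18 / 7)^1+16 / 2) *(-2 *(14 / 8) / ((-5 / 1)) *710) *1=225922 / 5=45184.40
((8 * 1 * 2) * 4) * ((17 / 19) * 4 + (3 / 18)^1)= 13664 / 57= 239.72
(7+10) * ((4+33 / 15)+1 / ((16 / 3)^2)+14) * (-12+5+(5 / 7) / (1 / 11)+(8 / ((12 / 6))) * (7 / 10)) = 440317 / 350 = 1258.05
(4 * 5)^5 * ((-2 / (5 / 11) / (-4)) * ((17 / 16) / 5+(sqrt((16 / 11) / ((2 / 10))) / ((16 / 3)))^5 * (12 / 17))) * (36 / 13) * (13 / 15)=54675000 * sqrt(55) / 2057+1795200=1992322.34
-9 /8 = -1.12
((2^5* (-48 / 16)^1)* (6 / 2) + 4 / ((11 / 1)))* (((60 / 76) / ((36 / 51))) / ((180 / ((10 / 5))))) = -3.57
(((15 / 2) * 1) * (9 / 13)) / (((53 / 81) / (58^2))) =18392670 / 689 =26694.73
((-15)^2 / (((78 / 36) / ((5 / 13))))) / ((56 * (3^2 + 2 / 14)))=3375 / 43264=0.08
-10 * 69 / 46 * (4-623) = 9285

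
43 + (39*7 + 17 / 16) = 5073 / 16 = 317.06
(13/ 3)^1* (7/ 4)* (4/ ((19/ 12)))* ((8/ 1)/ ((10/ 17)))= 24752/ 95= 260.55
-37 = -37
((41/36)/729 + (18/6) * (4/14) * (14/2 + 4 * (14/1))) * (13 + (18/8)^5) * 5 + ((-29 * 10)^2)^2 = 190074190211556685/26873856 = 7072829080.11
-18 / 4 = -4.50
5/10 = 1/2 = 0.50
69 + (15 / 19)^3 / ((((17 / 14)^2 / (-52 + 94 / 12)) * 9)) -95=-54784776 / 1982251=-27.64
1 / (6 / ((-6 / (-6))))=1 / 6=0.17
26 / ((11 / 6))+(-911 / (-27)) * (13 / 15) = 193453 / 4455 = 43.42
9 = 9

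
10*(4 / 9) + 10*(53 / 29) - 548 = -137098 / 261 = -525.28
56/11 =5.09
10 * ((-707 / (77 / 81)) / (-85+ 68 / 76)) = 777195 / 8789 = 88.43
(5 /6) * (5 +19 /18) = 545 /108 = 5.05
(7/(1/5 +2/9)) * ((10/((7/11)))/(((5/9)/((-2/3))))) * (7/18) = -2310/19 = -121.58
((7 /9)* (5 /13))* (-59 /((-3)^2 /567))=-14455 /13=-1111.92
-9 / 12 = -3 / 4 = -0.75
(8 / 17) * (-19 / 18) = -76 / 153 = -0.50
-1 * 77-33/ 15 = -79.20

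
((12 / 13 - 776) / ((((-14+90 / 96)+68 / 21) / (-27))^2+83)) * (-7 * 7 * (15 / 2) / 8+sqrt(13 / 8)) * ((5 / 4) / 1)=4328913682800 / 8085875759 - 23558713920 * sqrt(26) / 8085875759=520.51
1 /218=0.00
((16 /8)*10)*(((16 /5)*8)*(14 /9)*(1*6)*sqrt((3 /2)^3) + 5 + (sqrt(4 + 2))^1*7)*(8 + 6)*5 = 7000 + 260680*sqrt(6) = 645532.99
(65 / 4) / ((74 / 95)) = 6175 / 296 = 20.86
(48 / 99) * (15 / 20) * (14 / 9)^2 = 784 / 891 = 0.88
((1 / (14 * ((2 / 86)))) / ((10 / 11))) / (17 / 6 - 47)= -1419 / 18550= -0.08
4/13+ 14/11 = 226/143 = 1.58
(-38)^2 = 1444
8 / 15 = 0.53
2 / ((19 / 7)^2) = 98 / 361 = 0.27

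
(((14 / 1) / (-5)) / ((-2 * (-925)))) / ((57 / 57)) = -7 / 4625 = -0.00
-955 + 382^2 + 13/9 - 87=1303951/9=144883.44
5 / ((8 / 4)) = 5 / 2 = 2.50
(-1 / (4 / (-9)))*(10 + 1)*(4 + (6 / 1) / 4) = 1089 / 8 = 136.12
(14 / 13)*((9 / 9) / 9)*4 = 0.48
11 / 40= 0.28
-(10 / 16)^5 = -0.10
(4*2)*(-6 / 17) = -48 / 17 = -2.82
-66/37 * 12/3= -264/37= -7.14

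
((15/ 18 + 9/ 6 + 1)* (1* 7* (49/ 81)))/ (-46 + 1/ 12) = -13720/ 44631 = -0.31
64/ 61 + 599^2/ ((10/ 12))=131321486/ 305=430562.25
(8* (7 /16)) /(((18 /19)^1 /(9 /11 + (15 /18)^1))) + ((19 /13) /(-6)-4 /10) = 842909 /154440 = 5.46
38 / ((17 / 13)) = 494 / 17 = 29.06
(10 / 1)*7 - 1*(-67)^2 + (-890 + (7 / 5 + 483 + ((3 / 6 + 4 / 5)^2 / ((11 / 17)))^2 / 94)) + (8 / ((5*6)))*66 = -4806.93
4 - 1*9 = -5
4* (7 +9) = 64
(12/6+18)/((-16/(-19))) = 95/4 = 23.75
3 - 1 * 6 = -3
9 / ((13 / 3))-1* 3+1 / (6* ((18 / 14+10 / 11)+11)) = -72151 / 79248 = -0.91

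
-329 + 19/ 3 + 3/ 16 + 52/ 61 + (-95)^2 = 25483477/ 2928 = 8703.37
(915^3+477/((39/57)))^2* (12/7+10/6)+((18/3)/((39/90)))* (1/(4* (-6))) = 4694411425091692279251/2366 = 1984113028356590143.39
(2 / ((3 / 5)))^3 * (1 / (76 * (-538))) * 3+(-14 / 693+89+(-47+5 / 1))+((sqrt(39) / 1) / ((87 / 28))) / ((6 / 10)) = 50.33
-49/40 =-1.22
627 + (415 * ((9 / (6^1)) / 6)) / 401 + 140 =1230683 / 1604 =767.26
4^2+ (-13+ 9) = 12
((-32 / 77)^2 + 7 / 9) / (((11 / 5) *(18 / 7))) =253595 / 1509354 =0.17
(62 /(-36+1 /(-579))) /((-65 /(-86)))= -3087228 /1354925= -2.28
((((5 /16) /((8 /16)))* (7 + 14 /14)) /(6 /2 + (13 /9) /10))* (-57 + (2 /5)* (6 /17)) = -434970 /4811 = -90.41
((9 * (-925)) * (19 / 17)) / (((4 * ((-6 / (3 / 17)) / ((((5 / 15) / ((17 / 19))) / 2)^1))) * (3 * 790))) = 66785 / 12420064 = 0.01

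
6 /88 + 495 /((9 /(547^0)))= 2423 /44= 55.07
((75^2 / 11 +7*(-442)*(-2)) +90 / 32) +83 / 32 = 2360079 / 352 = 6704.77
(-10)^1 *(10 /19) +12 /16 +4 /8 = -305 /76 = -4.01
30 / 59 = 0.51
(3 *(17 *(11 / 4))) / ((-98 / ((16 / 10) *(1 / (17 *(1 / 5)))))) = -33 / 49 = -0.67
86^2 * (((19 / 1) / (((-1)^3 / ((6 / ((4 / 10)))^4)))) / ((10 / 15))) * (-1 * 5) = 53355206250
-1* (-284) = 284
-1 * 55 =-55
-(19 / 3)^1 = -19 / 3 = -6.33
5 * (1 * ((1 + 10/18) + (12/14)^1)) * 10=7600/63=120.63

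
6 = 6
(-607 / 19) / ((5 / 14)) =-8498 / 95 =-89.45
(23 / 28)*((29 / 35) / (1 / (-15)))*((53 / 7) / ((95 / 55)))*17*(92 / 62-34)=713948796 / 28861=24737.49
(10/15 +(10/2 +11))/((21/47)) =2350/63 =37.30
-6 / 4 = -3 / 2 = -1.50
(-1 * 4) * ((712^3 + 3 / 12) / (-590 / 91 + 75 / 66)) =2890440579026 / 10705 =270008461.38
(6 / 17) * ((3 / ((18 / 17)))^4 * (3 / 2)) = 4913 / 144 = 34.12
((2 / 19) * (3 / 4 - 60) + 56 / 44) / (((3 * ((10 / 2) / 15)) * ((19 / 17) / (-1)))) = 35275 / 7942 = 4.44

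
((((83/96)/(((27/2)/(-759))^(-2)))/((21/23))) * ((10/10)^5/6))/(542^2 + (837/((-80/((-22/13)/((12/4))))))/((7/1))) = 16185/95227939606624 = 0.00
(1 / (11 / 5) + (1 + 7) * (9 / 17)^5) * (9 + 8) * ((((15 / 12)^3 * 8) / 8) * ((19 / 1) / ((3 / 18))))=87606128625 / 29399392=2979.86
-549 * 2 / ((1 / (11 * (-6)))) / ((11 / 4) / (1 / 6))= 4392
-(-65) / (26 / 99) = 495 / 2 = 247.50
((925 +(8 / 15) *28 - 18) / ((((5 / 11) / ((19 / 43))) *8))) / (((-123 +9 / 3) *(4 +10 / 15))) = -0.20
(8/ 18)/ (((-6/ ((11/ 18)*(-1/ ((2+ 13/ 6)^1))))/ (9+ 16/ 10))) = 1166/ 10125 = 0.12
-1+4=3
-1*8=-8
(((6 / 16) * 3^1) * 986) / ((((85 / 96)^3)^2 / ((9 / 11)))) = 459674511998976 / 244037921875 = 1883.62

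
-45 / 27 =-5 / 3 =-1.67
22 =22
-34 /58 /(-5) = 17 /145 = 0.12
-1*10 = -10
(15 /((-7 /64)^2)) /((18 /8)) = 81920 /147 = 557.28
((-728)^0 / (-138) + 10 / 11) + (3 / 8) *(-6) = -4093 / 3036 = -1.35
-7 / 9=-0.78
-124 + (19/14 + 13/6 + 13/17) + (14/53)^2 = -119978261/1002813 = -119.64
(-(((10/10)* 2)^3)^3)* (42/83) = -21504/83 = -259.08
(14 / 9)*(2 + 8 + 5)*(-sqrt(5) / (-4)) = 35*sqrt(5) / 6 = 13.04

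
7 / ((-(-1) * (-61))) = -7 / 61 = -0.11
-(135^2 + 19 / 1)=-18244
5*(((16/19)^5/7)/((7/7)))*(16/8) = 0.60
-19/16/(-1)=19/16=1.19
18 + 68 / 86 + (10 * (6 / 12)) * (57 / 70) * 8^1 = 51.36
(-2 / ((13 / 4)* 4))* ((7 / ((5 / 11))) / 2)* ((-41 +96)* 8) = -6776 / 13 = -521.23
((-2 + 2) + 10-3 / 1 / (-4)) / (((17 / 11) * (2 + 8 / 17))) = 473 / 168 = 2.82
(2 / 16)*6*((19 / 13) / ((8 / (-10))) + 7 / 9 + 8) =3253 / 624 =5.21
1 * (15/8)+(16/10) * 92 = 5963/40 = 149.08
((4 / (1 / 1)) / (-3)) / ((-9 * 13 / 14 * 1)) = 56 / 351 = 0.16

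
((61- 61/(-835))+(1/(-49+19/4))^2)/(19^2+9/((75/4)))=7988335220/47281068891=0.17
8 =8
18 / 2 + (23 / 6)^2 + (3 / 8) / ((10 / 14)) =8719 / 360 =24.22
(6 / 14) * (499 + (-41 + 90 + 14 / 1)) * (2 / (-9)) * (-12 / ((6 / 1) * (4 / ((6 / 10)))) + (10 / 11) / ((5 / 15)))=-50018 / 385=-129.92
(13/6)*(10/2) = 65/6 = 10.83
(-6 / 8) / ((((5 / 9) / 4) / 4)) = -108 / 5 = -21.60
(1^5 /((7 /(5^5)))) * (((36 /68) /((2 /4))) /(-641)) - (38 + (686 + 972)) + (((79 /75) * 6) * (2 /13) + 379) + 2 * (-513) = -58078728611 /24790675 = -2342.77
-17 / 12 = -1.42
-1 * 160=-160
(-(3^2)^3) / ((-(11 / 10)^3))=729000 / 1331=547.71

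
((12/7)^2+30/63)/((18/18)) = 502/147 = 3.41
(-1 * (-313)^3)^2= 940299110504209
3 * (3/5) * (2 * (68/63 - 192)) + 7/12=-288427/420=-686.73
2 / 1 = 2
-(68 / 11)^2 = -4624 / 121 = -38.21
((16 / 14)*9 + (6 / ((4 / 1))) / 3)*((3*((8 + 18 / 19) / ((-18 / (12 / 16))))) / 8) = -12835 / 8512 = -1.51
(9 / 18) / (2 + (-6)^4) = 1 / 2596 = 0.00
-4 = -4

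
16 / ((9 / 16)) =28.44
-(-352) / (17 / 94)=33088 / 17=1946.35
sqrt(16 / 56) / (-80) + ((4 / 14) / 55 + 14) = 5392 / 385-sqrt(14) / 560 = 14.00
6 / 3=2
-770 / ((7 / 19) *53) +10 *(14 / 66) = -37.31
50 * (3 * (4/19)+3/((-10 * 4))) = 2115/76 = 27.83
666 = 666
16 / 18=8 / 9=0.89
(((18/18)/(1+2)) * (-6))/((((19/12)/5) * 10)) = -12/19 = -0.63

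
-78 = -78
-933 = -933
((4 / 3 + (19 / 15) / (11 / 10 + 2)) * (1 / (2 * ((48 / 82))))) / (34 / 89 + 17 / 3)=98523 / 400520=0.25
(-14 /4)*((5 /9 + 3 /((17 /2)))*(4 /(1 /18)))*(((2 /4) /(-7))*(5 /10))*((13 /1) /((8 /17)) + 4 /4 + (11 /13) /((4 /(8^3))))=1979499 /1768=1119.63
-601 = -601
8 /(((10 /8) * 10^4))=2 /3125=0.00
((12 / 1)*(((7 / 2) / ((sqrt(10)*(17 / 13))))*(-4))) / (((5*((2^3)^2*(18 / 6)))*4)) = -91*sqrt(10) / 27200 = -0.01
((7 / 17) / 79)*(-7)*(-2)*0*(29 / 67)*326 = 0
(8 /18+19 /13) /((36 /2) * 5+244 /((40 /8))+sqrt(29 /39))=773810 /56349237- 5575 * sqrt(1131) /2197620243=0.01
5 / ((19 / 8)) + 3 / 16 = 697 / 304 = 2.29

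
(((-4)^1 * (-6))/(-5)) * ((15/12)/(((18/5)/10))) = -50/3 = -16.67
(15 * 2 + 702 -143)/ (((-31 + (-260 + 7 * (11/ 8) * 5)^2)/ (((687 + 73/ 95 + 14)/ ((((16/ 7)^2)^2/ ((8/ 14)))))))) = 177220211/ 918733120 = 0.19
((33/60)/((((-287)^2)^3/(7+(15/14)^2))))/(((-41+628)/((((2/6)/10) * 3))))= 17567/12859247306680440853600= 0.00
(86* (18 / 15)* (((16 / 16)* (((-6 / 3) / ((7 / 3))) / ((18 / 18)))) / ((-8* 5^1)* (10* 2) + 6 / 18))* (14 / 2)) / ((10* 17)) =4644 / 1019575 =0.00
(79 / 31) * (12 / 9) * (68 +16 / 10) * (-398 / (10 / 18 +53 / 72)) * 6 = -2100828672 / 4805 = -437217.21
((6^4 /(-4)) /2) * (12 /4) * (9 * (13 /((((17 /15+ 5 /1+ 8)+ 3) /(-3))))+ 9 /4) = 4555521 /514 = 8862.88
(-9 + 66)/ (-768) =-19/ 256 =-0.07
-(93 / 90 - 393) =11759 / 30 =391.97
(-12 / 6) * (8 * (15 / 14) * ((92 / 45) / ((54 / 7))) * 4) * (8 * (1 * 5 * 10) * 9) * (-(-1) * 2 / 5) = -235520 / 9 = -26168.89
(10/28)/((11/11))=5/14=0.36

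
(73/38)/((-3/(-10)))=365/57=6.40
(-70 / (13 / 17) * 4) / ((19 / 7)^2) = -49.70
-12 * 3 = -36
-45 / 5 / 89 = -9 / 89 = -0.10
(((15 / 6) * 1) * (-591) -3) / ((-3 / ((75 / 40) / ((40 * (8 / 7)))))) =20727 / 1024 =20.24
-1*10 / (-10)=1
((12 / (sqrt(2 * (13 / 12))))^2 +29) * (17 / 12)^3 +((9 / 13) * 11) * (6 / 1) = 7123465 / 22464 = 317.11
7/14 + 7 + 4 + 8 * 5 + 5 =113/2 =56.50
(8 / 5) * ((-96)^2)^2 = 679477248 / 5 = 135895449.60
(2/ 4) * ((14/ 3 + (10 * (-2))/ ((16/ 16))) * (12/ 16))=-23/ 4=-5.75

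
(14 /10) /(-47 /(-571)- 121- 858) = -3997 /2794810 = -0.00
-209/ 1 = -209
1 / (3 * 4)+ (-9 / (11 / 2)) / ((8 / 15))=-2.98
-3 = -3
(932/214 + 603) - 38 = 60921/107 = 569.36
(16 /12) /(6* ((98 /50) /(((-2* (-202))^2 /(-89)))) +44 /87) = 236663200 /88630579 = 2.67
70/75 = 14/15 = 0.93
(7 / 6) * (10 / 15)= 7 / 9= 0.78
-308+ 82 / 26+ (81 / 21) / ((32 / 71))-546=-2452743 / 2912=-842.29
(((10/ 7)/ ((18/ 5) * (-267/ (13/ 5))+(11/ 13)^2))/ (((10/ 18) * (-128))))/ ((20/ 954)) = 725517/ 279359360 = 0.00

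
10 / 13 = 0.77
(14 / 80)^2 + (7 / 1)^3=548849 / 1600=343.03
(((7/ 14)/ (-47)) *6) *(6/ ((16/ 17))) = -153/ 376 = -0.41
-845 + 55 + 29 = -761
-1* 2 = -2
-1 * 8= -8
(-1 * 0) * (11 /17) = 0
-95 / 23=-4.13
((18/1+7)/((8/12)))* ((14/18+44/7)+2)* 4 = 28550/21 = 1359.52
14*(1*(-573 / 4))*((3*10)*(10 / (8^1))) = -300825 / 4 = -75206.25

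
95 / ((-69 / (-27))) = 855 / 23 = 37.17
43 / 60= 0.72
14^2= 196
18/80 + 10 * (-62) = -619.78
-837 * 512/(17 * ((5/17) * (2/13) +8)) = -2785536/889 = -3133.34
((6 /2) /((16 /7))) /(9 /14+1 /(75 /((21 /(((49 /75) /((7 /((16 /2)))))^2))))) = 196 /171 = 1.15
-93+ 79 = -14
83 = 83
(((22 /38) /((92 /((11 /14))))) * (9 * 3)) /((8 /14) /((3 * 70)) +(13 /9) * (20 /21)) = 0.10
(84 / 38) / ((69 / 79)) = 1106 / 437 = 2.53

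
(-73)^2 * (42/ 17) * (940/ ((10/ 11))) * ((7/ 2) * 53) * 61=2618721406686/ 17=154042435687.41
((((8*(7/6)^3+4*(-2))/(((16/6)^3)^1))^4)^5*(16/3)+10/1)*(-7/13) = -20114003973873131389020141471952251287059724368012392967/3735457880860604092248470878678878635070676610322530304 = -5.38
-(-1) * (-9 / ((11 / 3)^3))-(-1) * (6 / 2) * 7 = 27708 / 1331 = 20.82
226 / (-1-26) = -226 / 27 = -8.37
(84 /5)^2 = 7056 /25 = 282.24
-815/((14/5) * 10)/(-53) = 815/1484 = 0.55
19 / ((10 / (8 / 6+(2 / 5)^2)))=1064 / 375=2.84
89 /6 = 14.83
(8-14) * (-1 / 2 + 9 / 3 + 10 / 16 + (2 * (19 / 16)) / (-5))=-159 / 10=-15.90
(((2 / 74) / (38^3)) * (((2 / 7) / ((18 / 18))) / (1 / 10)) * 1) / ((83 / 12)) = 30 / 147447923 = 0.00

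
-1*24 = -24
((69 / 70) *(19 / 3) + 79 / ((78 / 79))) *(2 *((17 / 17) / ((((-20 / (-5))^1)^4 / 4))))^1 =117739 / 43680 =2.70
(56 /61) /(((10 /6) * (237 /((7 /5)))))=392 /120475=0.00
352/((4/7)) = 616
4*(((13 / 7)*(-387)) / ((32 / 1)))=-5031 / 56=-89.84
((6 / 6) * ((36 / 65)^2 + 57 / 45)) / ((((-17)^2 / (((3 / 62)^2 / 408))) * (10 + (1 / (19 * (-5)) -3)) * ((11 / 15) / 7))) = 723387 / 16954106780416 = 0.00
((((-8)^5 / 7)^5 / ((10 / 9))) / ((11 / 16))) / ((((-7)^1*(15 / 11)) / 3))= 2720083094132915643088896 / 2941225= 924812992590813570.23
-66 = -66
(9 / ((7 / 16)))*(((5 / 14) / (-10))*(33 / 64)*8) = -297 / 98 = -3.03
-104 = -104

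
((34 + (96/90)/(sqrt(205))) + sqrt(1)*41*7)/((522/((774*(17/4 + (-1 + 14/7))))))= 1204*sqrt(205)/29725 + 289863/116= 2499.40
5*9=45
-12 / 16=-3 / 4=-0.75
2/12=0.17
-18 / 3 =-6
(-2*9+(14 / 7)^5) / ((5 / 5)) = 14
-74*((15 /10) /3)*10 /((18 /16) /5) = -14800 /9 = -1644.44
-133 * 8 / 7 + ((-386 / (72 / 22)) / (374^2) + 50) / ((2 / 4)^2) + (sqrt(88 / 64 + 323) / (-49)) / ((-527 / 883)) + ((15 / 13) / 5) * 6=883 * sqrt(5190) / 103292 + 36734015 / 743886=50.00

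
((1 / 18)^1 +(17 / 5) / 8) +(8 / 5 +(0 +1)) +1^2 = 1469 / 360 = 4.08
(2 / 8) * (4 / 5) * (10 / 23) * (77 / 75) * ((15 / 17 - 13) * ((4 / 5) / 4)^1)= -31724 / 146625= -0.22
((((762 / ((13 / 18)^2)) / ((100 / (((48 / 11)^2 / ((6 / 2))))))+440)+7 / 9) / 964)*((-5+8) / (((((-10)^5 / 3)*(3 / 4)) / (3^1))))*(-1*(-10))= -2454652039 / 1232052250000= -0.00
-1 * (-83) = 83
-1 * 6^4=-1296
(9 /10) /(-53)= -9 /530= -0.02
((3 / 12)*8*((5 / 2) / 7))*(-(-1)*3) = 15 / 7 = 2.14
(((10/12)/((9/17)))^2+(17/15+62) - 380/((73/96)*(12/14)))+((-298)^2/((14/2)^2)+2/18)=67539519293/52152660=1295.03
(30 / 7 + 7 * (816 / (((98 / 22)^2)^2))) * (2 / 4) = 7738263 / 823543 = 9.40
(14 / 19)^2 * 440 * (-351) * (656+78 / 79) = -1571085996480 / 28519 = -55089098.37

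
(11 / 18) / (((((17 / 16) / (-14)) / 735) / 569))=-171746960 / 51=-3367587.45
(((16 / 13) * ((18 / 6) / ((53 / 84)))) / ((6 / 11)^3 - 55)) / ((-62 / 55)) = 21083040 / 222710293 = 0.09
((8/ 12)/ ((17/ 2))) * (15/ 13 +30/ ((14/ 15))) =4040/ 1547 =2.61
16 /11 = 1.45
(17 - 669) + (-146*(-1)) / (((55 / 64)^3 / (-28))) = -1180121172 / 166375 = -7093.14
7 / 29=0.24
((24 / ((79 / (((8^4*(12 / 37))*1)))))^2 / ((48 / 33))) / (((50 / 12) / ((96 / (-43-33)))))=-137765370986496 / 4058366275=-33946.02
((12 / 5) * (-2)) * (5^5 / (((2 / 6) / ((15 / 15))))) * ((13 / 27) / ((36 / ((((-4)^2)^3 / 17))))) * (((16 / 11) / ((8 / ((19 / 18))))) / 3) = -1264640000 / 136323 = -9276.79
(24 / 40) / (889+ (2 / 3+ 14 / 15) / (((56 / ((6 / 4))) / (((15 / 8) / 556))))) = 186816 / 276799085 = 0.00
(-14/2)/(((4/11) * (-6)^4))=-0.01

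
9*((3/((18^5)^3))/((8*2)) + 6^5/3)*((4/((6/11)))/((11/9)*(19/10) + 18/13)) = 66684875315761835535237835/1444947177958653689856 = 46150.39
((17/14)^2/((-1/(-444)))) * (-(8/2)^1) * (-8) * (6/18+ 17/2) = 9067664/49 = 185054.37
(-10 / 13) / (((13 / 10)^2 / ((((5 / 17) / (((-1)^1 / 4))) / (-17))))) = -20000 / 634933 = -0.03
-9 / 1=-9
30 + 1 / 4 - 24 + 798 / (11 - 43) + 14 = -75 / 16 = -4.69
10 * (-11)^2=1210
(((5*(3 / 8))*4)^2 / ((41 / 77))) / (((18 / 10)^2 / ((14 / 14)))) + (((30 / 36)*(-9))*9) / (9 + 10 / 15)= 1096735 / 42804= 25.62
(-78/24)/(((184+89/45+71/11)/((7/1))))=-45045/381016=-0.12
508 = 508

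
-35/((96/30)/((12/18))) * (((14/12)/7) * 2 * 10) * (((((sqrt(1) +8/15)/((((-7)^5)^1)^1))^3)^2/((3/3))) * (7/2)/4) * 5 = -148035889/2414377333016031107175033088800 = -0.00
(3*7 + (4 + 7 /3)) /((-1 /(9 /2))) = -123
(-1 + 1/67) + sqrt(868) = -66/67 + 2 * sqrt(217) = 28.48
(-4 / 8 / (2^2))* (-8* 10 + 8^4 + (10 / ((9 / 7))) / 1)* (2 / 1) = -18107 / 18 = -1005.94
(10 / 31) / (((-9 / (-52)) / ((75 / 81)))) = 13000 / 7533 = 1.73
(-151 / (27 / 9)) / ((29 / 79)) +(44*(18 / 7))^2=12664.19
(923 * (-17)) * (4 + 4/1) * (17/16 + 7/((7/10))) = -2777307/2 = -1388653.50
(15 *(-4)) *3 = -180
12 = 12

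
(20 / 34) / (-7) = -10 / 119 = -0.08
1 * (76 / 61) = 76 / 61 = 1.25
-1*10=-10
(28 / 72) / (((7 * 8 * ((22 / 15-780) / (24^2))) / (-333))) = 1.71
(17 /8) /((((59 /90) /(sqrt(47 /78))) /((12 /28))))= 765*sqrt(3666) /42952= 1.08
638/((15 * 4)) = 319/30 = 10.63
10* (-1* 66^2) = -43560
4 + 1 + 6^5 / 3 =2597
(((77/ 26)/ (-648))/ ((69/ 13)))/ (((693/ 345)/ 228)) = -95/ 972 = -0.10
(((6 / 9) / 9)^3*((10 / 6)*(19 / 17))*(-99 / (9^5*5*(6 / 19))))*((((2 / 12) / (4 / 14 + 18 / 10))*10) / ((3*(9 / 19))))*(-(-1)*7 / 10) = -36970010 / 116831684924307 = -0.00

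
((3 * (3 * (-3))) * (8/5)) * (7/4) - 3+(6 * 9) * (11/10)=-96/5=-19.20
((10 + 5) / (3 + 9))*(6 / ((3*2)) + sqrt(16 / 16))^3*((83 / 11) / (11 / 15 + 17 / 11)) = 6225 / 188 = 33.11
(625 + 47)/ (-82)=-336/ 41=-8.20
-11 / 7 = -1.57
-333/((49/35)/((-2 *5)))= 16650/7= 2378.57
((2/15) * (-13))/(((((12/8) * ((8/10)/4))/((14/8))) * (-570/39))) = 1183/1710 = 0.69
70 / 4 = 35 / 2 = 17.50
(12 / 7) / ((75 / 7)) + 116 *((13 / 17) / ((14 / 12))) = 76.19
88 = 88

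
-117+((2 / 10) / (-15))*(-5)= -1754 / 15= -116.93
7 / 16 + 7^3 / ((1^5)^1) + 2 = 5527 / 16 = 345.44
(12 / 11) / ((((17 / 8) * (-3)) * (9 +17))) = -16 / 2431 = -0.01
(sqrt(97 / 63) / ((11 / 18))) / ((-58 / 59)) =-177 * sqrt(679) / 2233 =-2.07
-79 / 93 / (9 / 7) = -553 / 837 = -0.66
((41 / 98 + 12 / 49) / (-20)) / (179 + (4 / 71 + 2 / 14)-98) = -923 / 2259936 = -0.00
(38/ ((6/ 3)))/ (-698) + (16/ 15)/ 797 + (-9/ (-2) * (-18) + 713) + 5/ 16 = 632.29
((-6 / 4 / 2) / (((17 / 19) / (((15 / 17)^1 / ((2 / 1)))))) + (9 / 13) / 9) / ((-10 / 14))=61621 / 150280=0.41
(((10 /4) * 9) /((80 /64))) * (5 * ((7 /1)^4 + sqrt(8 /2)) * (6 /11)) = 1297620 /11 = 117965.45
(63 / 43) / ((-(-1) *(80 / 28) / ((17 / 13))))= 7497 / 11180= 0.67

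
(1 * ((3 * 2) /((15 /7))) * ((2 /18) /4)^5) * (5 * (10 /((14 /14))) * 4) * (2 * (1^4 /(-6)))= -35 /11337408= -0.00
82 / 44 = 1.86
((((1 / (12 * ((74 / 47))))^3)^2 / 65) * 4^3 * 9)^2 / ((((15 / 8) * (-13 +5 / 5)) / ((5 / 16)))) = -116191483108948578241 / 220429559217554540441990830699315200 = -0.00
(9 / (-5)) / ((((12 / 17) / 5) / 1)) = -12.75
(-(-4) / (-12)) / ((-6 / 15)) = 5 / 6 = 0.83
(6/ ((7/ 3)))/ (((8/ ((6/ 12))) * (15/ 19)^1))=57/ 280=0.20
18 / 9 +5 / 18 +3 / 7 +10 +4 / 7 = 239 / 18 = 13.28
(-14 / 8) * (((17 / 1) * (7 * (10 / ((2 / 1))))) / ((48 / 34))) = -737.55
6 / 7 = 0.86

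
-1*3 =-3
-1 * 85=-85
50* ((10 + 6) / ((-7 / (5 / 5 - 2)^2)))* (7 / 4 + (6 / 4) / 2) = -2000 / 7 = -285.71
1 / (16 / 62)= 31 / 8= 3.88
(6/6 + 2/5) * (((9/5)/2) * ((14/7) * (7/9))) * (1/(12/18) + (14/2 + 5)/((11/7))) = 9849/550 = 17.91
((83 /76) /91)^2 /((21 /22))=75779 /502226088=0.00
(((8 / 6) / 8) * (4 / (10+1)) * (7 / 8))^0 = 1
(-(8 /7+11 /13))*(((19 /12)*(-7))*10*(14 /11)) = 120365 /429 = 280.57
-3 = -3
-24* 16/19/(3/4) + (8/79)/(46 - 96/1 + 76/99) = -98579300/3657937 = -26.95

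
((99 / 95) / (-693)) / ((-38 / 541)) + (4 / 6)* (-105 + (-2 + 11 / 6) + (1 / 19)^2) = -15940081 / 227430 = -70.09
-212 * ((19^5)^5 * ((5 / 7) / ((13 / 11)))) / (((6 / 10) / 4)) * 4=-86821755178005280319749444469649467200 / 273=-318028407245440587251829500000000000.00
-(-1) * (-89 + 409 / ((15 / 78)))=10189 / 5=2037.80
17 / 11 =1.55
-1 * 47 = -47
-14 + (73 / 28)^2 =-5647 / 784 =-7.20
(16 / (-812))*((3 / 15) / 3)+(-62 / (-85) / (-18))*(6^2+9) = -1.82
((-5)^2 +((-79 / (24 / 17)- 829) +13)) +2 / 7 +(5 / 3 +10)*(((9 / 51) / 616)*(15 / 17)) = -113045641 / 133518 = -846.67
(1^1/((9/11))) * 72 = 88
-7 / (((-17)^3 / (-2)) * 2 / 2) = -14 / 4913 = -0.00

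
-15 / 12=-5 / 4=-1.25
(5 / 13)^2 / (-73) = -25 / 12337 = -0.00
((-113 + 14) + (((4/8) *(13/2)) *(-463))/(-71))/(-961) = 22097/272924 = 0.08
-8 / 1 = -8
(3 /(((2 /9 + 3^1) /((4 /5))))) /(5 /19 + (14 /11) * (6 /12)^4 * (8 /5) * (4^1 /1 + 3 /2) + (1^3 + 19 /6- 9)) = -6156 /31987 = -0.19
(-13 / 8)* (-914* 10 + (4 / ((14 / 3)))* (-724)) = 222053 / 14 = 15860.93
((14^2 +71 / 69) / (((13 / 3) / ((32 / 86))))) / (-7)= -217520 / 89999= -2.42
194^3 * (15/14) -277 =54758441/7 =7822634.43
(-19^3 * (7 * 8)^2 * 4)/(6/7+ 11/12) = -7227300864/149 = -48505374.93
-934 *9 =-8406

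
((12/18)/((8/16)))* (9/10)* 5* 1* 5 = 30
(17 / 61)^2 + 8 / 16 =4299 / 7442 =0.58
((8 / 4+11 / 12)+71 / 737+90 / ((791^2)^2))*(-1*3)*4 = -10431679992385327 / 288518338041857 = -36.16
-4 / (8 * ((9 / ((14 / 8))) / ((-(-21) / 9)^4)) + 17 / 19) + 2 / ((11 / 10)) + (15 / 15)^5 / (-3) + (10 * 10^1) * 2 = 199.73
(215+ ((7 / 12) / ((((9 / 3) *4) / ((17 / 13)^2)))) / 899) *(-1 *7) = -32926500481 / 21878064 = -1505.00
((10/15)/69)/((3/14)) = 28/621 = 0.05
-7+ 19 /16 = -93 /16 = -5.81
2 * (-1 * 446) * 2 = -1784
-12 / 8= -3 / 2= -1.50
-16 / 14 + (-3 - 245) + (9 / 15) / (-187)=-1630661 / 6545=-249.15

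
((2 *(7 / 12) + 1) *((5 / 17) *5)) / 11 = 325 / 1122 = 0.29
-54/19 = -2.84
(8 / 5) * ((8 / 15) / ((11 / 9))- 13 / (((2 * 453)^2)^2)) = 16170521732789 / 23160903524550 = 0.70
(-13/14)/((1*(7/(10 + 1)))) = -143/98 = -1.46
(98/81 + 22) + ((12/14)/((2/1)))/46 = 605603/26082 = 23.22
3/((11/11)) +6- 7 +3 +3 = 8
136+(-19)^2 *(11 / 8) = 5059 / 8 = 632.38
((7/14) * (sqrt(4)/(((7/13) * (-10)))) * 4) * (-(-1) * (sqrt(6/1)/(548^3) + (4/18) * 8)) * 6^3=-285.26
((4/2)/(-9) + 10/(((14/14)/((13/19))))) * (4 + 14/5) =38488/855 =45.02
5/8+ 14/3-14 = -209/24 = -8.71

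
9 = 9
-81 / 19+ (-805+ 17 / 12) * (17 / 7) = -3121493 / 1596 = -1955.82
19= 19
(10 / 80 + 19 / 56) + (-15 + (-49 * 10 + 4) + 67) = -12139 / 28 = -433.54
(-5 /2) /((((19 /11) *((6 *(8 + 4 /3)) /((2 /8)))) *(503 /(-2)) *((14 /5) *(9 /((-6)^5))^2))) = 3207600 /468293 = 6.85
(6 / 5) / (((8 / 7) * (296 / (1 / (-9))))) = -7 / 17760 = -0.00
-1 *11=-11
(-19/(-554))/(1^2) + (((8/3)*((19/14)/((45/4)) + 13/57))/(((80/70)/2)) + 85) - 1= 121725971/1421010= 85.66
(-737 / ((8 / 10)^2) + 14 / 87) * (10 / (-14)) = 8013755 / 9744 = 822.43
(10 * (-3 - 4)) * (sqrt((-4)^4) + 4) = -1400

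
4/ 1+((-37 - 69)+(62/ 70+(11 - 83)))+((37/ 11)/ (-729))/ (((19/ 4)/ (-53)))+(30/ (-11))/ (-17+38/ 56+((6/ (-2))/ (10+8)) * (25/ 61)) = -77429927871379/ 447840019935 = -172.90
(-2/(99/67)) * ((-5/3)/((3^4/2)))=1340/24057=0.06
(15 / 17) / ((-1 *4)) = -15 / 68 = -0.22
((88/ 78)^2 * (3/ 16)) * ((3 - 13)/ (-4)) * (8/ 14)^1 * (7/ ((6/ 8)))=4840/ 1521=3.18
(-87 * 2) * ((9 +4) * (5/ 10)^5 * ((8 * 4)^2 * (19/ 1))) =-1375296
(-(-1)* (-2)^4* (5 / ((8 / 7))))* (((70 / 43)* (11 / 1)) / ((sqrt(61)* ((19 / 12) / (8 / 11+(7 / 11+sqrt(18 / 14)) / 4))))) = 69300* sqrt(427) / 49837+573300* sqrt(61) / 49837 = 118.58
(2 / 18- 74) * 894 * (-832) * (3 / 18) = 82438720 / 9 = 9159857.78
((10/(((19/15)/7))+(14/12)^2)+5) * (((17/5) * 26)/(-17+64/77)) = -717283567/2128950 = -336.92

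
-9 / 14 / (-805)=9 / 11270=0.00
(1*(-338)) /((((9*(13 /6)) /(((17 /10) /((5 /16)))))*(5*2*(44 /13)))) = -11492 /4125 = -2.79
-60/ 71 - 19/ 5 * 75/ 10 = -4167/ 142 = -29.35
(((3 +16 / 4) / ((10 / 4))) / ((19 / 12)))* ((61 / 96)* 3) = 1281 / 380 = 3.37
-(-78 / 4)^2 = -1521 / 4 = -380.25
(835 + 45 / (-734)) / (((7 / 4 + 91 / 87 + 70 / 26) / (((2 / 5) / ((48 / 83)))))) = 3835306579 / 36448972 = 105.22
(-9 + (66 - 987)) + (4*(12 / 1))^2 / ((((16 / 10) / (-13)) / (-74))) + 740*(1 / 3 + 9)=4173770 / 3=1391256.67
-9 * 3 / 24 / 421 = -9 / 3368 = -0.00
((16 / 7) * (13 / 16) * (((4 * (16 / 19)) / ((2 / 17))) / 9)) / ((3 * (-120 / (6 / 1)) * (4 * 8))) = -221 / 71820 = -0.00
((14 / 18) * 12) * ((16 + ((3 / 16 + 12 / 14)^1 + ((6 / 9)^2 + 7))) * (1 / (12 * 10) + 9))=5336897 / 2592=2058.99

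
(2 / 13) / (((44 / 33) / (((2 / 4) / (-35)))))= -3 / 1820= -0.00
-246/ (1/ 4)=-984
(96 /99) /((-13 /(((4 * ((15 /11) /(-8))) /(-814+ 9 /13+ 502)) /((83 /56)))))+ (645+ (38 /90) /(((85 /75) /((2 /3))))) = 1337499666581 /2072845071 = 645.25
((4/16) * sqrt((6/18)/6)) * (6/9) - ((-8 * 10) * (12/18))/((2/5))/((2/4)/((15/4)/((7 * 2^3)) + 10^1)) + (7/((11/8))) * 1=2689.65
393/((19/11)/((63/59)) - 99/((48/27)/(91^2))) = -4357584/5113193167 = -0.00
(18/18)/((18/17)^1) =17/18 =0.94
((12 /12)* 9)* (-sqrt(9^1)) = -27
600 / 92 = 6.52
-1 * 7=-7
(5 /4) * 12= 15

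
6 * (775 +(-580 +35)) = 1380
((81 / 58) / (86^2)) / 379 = 81 / 162578872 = 0.00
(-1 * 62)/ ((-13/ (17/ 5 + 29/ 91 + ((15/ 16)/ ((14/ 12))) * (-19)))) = -55.08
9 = 9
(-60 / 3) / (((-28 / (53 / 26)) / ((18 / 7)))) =2385 / 637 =3.74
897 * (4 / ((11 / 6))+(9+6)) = 169533 / 11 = 15412.09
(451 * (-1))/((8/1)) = -451/8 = -56.38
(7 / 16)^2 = 49 / 256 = 0.19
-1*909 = -909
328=328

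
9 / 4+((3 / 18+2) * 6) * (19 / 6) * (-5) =-2443 / 12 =-203.58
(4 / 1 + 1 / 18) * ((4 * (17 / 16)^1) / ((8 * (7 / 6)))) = 1241 / 672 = 1.85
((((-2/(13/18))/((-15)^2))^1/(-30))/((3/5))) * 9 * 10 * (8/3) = 32/195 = 0.16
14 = 14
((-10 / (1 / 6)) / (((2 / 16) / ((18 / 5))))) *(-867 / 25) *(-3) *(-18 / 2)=40450752 / 25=1618030.08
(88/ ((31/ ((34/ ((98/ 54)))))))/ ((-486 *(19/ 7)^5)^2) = 4312071148/ 415667899080134397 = 0.00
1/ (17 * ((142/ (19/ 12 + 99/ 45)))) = 227/ 144840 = 0.00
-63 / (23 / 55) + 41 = -2522 / 23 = -109.65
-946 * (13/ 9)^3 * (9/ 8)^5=-84173661/ 16384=-5137.55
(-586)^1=-586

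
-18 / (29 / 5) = -90 / 29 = -3.10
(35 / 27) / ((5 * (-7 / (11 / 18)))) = -11 / 486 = -0.02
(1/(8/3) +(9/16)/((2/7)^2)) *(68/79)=7905/1264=6.25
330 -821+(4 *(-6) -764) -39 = -1318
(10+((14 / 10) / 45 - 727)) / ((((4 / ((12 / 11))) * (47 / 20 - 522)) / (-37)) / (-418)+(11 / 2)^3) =-23875064 / 5536185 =-4.31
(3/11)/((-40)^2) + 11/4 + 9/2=127603/17600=7.25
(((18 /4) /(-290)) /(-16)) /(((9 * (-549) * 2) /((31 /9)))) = -31 /91704960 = -0.00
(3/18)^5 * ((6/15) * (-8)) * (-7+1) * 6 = 0.01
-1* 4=-4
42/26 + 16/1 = 229/13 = 17.62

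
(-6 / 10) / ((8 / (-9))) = 27 / 40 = 0.68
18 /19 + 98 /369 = 8504 /7011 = 1.21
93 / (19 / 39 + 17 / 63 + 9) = 76167 / 7991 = 9.53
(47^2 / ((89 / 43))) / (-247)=-94987 / 21983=-4.32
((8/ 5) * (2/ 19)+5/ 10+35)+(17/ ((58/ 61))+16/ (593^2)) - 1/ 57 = 155579144363/ 2906378985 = 53.53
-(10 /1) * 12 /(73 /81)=-9720 /73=-133.15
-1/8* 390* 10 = -975/2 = -487.50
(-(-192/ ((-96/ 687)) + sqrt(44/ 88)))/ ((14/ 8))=-5496/ 7 -2* sqrt(2)/ 7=-785.55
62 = 62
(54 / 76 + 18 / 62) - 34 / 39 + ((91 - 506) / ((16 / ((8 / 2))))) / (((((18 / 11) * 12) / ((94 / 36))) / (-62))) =855.48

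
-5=-5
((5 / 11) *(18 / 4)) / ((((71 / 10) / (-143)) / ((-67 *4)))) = 783900 / 71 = 11040.85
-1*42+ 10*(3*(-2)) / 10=-48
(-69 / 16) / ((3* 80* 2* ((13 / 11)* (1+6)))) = -253 / 232960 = -0.00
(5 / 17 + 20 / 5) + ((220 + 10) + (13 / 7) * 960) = 2017.15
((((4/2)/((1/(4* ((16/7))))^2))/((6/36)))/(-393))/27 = -16384/173313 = -0.09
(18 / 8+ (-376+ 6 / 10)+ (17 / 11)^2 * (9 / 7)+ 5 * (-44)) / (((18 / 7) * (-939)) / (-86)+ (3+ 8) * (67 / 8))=-859650926 / 175114225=-4.91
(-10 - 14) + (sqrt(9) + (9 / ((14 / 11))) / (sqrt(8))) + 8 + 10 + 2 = -1 + 99 * sqrt(2) / 56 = 1.50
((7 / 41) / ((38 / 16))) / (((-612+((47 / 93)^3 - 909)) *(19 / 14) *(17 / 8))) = -2522463552 / 153904453536179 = -0.00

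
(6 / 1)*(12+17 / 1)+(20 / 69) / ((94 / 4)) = 564322 / 3243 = 174.01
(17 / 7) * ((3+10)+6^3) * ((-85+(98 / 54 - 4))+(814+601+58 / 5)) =703936153 / 945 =744905.98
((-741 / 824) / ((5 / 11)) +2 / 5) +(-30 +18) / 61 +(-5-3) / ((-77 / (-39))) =-112763311 / 19351640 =-5.83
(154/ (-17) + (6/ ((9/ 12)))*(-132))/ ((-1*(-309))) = -18106/ 5253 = -3.45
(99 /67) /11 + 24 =1617 /67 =24.13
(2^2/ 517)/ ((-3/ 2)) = -8/ 1551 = -0.01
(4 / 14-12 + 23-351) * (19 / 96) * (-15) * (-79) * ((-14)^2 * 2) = -62464115 / 2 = -31232057.50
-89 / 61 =-1.46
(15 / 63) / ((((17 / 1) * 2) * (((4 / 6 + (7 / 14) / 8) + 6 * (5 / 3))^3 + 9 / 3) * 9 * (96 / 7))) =320 / 6983055201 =0.00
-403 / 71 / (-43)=403 / 3053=0.13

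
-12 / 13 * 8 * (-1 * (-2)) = -192 / 13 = -14.77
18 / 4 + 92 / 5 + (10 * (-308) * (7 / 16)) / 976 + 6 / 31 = 6569459 / 302560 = 21.71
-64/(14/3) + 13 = -5/7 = -0.71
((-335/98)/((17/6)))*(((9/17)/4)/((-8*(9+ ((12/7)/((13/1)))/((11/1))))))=431145/194661152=0.00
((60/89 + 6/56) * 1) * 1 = 1947/2492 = 0.78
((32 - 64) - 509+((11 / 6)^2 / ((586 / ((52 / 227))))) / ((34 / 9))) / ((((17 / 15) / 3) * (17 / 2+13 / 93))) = -10239879322575 / 61778476306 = -165.75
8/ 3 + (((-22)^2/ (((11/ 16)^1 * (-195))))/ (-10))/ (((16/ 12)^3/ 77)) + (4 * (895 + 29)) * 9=64892869/ 1950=33278.39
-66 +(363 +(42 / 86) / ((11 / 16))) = 297.71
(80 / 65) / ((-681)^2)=16 / 6028893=0.00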